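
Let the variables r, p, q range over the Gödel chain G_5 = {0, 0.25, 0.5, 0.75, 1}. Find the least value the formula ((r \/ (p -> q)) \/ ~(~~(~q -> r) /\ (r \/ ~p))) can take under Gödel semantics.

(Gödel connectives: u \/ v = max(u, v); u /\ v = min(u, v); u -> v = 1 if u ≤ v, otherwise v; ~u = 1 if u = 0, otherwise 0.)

The minimum is attained at r = 0.25, p = 0.25, q = 0:
  (p -> q): 0.25 > 0, so result = 0
  (r \/ (p -> q)) = max(0.25, 0) = 0.25
  ~q: Gödel ¬ of 0 = 1 (operand is 0)
  (~q -> r): 1 > 0.25, so result = 0.25
  ~(~q -> r): Gödel ¬ of 0.25 = 0 (operand ≠ 0)
  ~~(~q -> r): Gödel ¬ of 0 = 1 (operand is 0)
  ~p: Gödel ¬ of 0.25 = 0 (operand ≠ 0)
  (r \/ ~p) = max(0.25, 0) = 0.25
  (~~(~q -> r) /\ (r \/ ~p)) = min(1, 0.25) = 0.25
  ~(~~(~q -> r) /\ (r \/ ~p)): Gödel ¬ of 0.25 = 0 (operand ≠ 0)
  ((r \/ (p -> q)) \/ ~(~~(~q -> r) /\ (r \/ ~p))) = max(0.25, 0) = 0.25
Checking all 125 assignments confirms none give a value below 0.25.

0.25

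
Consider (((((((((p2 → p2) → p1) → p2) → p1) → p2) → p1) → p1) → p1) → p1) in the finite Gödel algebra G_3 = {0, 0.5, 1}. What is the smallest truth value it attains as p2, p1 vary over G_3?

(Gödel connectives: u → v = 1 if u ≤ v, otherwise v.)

0.50

The minimum is attained at p2 = 0, p1 = 0.5:
  (p2 → p2): 0 ≤ 0, so result = 1
  ((p2 → p2) → p1): 1 > 0.5, so result = 0.5
  (((p2 → p2) → p1) → p2): 0.5 > 0, so result = 0
  ((((p2 → p2) → p1) → p2) → p1): 0 ≤ 0.5, so result = 1
  (((((p2 → p2) → p1) → p2) → p1) → p2): 1 > 0, so result = 0
  ((((((p2 → p2) → p1) → p2) → p1) → p2) → p1): 0 ≤ 0.5, so result = 1
  (((((((p2 → p2) → p1) → p2) → p1) → p2) → p1) → p1): 1 > 0.5, so result = 0.5
  ((((((((p2 → p2) → p1) → p2) → p1) → p2) → p1) → p1) → p1): 0.5 ≤ 0.5, so result = 1
  (((((((((p2 → p2) → p1) → p2) → p1) → p2) → p1) → p1) → p1) → p1): 1 > 0.5, so result = 0.5
Checking all 9 assignments confirms none give a value below 0.50.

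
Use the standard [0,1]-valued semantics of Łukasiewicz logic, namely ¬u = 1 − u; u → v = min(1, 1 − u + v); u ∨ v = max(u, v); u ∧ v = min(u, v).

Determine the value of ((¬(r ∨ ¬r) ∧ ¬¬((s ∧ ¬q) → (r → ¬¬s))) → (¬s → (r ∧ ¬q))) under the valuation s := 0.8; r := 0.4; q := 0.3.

¬r: Łukasiewicz ¬ gives 1 − 0.4 = 0.6
(r ∨ ¬r) = max(0.4, 0.6) = 0.6
¬(r ∨ ¬r): Łukasiewicz ¬ gives 1 − 0.6 = 0.4
¬q: Łukasiewicz ¬ gives 1 − 0.3 = 0.7
(s ∧ ¬q) = min(0.8, 0.7) = 0.7
¬s: Łukasiewicz ¬ gives 1 − 0.8 = 0.2
¬¬s: Łukasiewicz ¬ gives 1 − 0.2 = 0.8
(r → ¬¬s): min(1, 1 − 0.4 + 0.8) = 1
((s ∧ ¬q) → (r → ¬¬s)): min(1, 1 − 0.7 + 1) = 1
¬((s ∧ ¬q) → (r → ¬¬s)): Łukasiewicz ¬ gives 1 − 1 = 0
¬¬((s ∧ ¬q) → (r → ¬¬s)): Łukasiewicz ¬ gives 1 − 0 = 1
(¬(r ∨ ¬r) ∧ ¬¬((s ∧ ¬q) → (r → ¬¬s))) = min(0.4, 1) = 0.4
¬s: Łukasiewicz ¬ gives 1 − 0.8 = 0.2
¬q: Łukasiewicz ¬ gives 1 − 0.3 = 0.7
(r ∧ ¬q) = min(0.4, 0.7) = 0.4
(¬s → (r ∧ ¬q)): min(1, 1 − 0.2 + 0.4) = 1
((¬(r ∨ ¬r) ∧ ¬¬((s ∧ ¬q) → (r → ¬¬s))) → (¬s → (r ∧ ¬q))): min(1, 1 − 0.4 + 1) = 1

1.00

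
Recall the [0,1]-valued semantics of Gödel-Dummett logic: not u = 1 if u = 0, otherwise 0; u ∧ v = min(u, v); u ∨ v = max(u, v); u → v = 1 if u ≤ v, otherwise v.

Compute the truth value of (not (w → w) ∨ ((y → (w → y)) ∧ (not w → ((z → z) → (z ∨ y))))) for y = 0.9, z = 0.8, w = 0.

(w → w): 0 ≤ 0, so result = 1
not (w → w): Gödel ¬ of 1 = 0 (operand ≠ 0)
(w → y): 0 ≤ 0.9, so result = 1
(y → (w → y)): 0.9 ≤ 1, so result = 1
not w: Gödel ¬ of 0 = 1 (operand is 0)
(z → z): 0.8 ≤ 0.8, so result = 1
(z ∨ y) = max(0.8, 0.9) = 0.9
((z → z) → (z ∨ y)): 1 > 0.9, so result = 0.9
(not w → ((z → z) → (z ∨ y))): 1 > 0.9, so result = 0.9
((y → (w → y)) ∧ (not w → ((z → z) → (z ∨ y)))) = min(1, 0.9) = 0.9
(not (w → w) ∨ ((y → (w → y)) ∧ (not w → ((z → z) → (z ∨ y))))) = max(0, 0.9) = 0.9

0.90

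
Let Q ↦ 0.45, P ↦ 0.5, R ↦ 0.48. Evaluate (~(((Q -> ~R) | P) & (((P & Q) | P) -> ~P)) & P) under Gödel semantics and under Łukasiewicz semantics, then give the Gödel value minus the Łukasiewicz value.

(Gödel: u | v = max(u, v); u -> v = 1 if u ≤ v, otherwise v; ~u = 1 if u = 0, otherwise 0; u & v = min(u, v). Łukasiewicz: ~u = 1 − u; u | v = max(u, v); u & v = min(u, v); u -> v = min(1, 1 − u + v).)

Gödel evaluation:
  ~R: Gödel ¬ of 0.48 = 0 (operand ≠ 0)
  (Q -> ~R): 0.45 > 0, so result = 0
  ((Q -> ~R) | P) = max(0, 0.5) = 0.5
  (P & Q) = min(0.5, 0.45) = 0.45
  ((P & Q) | P) = max(0.45, 0.5) = 0.5
  ~P: Gödel ¬ of 0.5 = 0 (operand ≠ 0)
  (((P & Q) | P) -> ~P): 0.5 > 0, so result = 0
  (((Q -> ~R) | P) & (((P & Q) | P) -> ~P)) = min(0.5, 0) = 0
  ~(((Q -> ~R) | P) & (((P & Q) | P) -> ~P)): Gödel ¬ of 0 = 1 (operand is 0)
  (~(((Q -> ~R) | P) & (((P & Q) | P) -> ~P)) & P) = min(1, 0.5) = 0.5
  Gödel value = 0.5
Łukasiewicz evaluation:
  ~R: Łukasiewicz ¬ gives 1 − 0.48 = 0.52
  (Q -> ~R): min(1, 1 − 0.45 + 0.52) = 1
  ((Q -> ~R) | P) = max(1, 0.5) = 1
  (P & Q) = min(0.5, 0.45) = 0.45
  ((P & Q) | P) = max(0.45, 0.5) = 0.5
  ~P: Łukasiewicz ¬ gives 1 − 0.5 = 0.5
  (((P & Q) | P) -> ~P): min(1, 1 − 0.5 + 0.5) = 1
  (((Q -> ~R) | P) & (((P & Q) | P) -> ~P)) = min(1, 1) = 1
  ~(((Q -> ~R) | P) & (((P & Q) | P) -> ~P)): Łukasiewicz ¬ gives 1 − 1 = 0
  (~(((Q -> ~R) | P) & (((P & Q) | P) -> ~P)) & P) = min(0, 0.5) = 0
  Łukasiewicz value = 0
Difference: 0.5 − 0 = 0.50

0.50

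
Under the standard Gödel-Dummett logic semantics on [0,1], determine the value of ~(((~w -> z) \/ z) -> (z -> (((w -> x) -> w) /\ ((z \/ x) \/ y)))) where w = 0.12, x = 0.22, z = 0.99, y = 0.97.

~w: Gödel ¬ of 0.12 = 0 (operand ≠ 0)
(~w -> z): 0 ≤ 0.99, so result = 1
((~w -> z) \/ z) = max(1, 0.99) = 1
(w -> x): 0.12 ≤ 0.22, so result = 1
((w -> x) -> w): 1 > 0.12, so result = 0.12
(z \/ x) = max(0.99, 0.22) = 0.99
((z \/ x) \/ y) = max(0.99, 0.97) = 0.99
(((w -> x) -> w) /\ ((z \/ x) \/ y)) = min(0.12, 0.99) = 0.12
(z -> (((w -> x) -> w) /\ ((z \/ x) \/ y))): 0.99 > 0.12, so result = 0.12
(((~w -> z) \/ z) -> (z -> (((w -> x) -> w) /\ ((z \/ x) \/ y)))): 1 > 0.12, so result = 0.12
~(((~w -> z) \/ z) -> (z -> (((w -> x) -> w) /\ ((z \/ x) \/ y)))): Gödel ¬ of 0.12 = 0 (operand ≠ 0)

0.00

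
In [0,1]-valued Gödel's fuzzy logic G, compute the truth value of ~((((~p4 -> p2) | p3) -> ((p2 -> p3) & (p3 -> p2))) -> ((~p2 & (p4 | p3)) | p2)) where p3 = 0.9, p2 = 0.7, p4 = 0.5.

~p4: Gödel ¬ of 0.5 = 0 (operand ≠ 0)
(~p4 -> p2): 0 ≤ 0.7, so result = 1
((~p4 -> p2) | p3) = max(1, 0.9) = 1
(p2 -> p3): 0.7 ≤ 0.9, so result = 1
(p3 -> p2): 0.9 > 0.7, so result = 0.7
((p2 -> p3) & (p3 -> p2)) = min(1, 0.7) = 0.7
(((~p4 -> p2) | p3) -> ((p2 -> p3) & (p3 -> p2))): 1 > 0.7, so result = 0.7
~p2: Gödel ¬ of 0.7 = 0 (operand ≠ 0)
(p4 | p3) = max(0.5, 0.9) = 0.9
(~p2 & (p4 | p3)) = min(0, 0.9) = 0
((~p2 & (p4 | p3)) | p2) = max(0, 0.7) = 0.7
((((~p4 -> p2) | p3) -> ((p2 -> p3) & (p3 -> p2))) -> ((~p2 & (p4 | p3)) | p2)): 0.7 ≤ 0.7, so result = 1
~((((~p4 -> p2) | p3) -> ((p2 -> p3) & (p3 -> p2))) -> ((~p2 & (p4 | p3)) | p2)): Gödel ¬ of 1 = 0 (operand ≠ 0)

0.00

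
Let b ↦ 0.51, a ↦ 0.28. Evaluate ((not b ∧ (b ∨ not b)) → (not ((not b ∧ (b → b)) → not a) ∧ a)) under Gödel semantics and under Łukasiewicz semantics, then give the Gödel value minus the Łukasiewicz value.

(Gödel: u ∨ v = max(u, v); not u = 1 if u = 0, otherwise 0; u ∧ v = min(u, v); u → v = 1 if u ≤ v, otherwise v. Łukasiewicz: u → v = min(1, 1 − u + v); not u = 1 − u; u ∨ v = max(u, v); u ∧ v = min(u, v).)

Gödel evaluation:
  not b: Gödel ¬ of 0.51 = 0 (operand ≠ 0)
  not b: Gödel ¬ of 0.51 = 0 (operand ≠ 0)
  (b ∨ not b) = max(0.51, 0) = 0.51
  (not b ∧ (b ∨ not b)) = min(0, 0.51) = 0
  not b: Gödel ¬ of 0.51 = 0 (operand ≠ 0)
  (b → b): 0.51 ≤ 0.51, so result = 1
  (not b ∧ (b → b)) = min(0, 1) = 0
  not a: Gödel ¬ of 0.28 = 0 (operand ≠ 0)
  ((not b ∧ (b → b)) → not a): 0 ≤ 0, so result = 1
  not ((not b ∧ (b → b)) → not a): Gödel ¬ of 1 = 0 (operand ≠ 0)
  (not ((not b ∧ (b → b)) → not a) ∧ a) = min(0, 0.28) = 0
  ((not b ∧ (b ∨ not b)) → (not ((not b ∧ (b → b)) → not a) ∧ a)): 0 ≤ 0, so result = 1
  Gödel value = 1
Łukasiewicz evaluation:
  not b: Łukasiewicz ¬ gives 1 − 0.51 = 0.49
  not b: Łukasiewicz ¬ gives 1 − 0.51 = 0.49
  (b ∨ not b) = max(0.51, 0.49) = 0.51
  (not b ∧ (b ∨ not b)) = min(0.49, 0.51) = 0.49
  not b: Łukasiewicz ¬ gives 1 − 0.51 = 0.49
  (b → b): min(1, 1 − 0.51 + 0.51) = 1
  (not b ∧ (b → b)) = min(0.49, 1) = 0.49
  not a: Łukasiewicz ¬ gives 1 − 0.28 = 0.72
  ((not b ∧ (b → b)) → not a): min(1, 1 − 0.49 + 0.72) = 1
  not ((not b ∧ (b → b)) → not a): Łukasiewicz ¬ gives 1 − 1 = 0
  (not ((not b ∧ (b → b)) → not a) ∧ a) = min(0, 0.28) = 0
  ((not b ∧ (b ∨ not b)) → (not ((not b ∧ (b → b)) → not a) ∧ a)): min(1, 1 − 0.49 + 0) = 0.51
  Łukasiewicz value = 0.51
Difference: 1 − 0.51 = 0.49

0.49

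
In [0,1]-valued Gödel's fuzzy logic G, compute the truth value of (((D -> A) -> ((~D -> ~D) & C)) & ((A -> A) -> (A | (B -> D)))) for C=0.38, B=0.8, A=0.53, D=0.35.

(D -> A): 0.35 ≤ 0.53, so result = 1
~D: Gödel ¬ of 0.35 = 0 (operand ≠ 0)
~D: Gödel ¬ of 0.35 = 0 (operand ≠ 0)
(~D -> ~D): 0 ≤ 0, so result = 1
((~D -> ~D) & C) = min(1, 0.38) = 0.38
((D -> A) -> ((~D -> ~D) & C)): 1 > 0.38, so result = 0.38
(A -> A): 0.53 ≤ 0.53, so result = 1
(B -> D): 0.8 > 0.35, so result = 0.35
(A | (B -> D)) = max(0.53, 0.35) = 0.53
((A -> A) -> (A | (B -> D))): 1 > 0.53, so result = 0.53
(((D -> A) -> ((~D -> ~D) & C)) & ((A -> A) -> (A | (B -> D)))) = min(0.38, 0.53) = 0.38

0.38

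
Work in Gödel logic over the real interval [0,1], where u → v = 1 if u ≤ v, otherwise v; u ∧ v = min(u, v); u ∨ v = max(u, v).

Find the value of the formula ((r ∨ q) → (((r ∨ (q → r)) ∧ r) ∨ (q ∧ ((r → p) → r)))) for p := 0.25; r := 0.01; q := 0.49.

0.01

(r ∨ q) = max(0.01, 0.49) = 0.49
(q → r): 0.49 > 0.01, so result = 0.01
(r ∨ (q → r)) = max(0.01, 0.01) = 0.01
((r ∨ (q → r)) ∧ r) = min(0.01, 0.01) = 0.01
(r → p): 0.01 ≤ 0.25, so result = 1
((r → p) → r): 1 > 0.01, so result = 0.01
(q ∧ ((r → p) → r)) = min(0.49, 0.01) = 0.01
(((r ∨ (q → r)) ∧ r) ∨ (q ∧ ((r → p) → r))) = max(0.01, 0.01) = 0.01
((r ∨ q) → (((r ∨ (q → r)) ∧ r) ∨ (q ∧ ((r → p) → r)))): 0.49 > 0.01, so result = 0.01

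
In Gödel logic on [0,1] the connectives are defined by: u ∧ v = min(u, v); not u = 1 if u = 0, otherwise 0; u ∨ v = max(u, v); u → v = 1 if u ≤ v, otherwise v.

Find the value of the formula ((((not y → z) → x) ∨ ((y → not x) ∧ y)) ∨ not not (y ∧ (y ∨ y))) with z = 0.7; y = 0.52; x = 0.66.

1.00

not y: Gödel ¬ of 0.52 = 0 (operand ≠ 0)
(not y → z): 0 ≤ 0.7, so result = 1
((not y → z) → x): 1 > 0.66, so result = 0.66
not x: Gödel ¬ of 0.66 = 0 (operand ≠ 0)
(y → not x): 0.52 > 0, so result = 0
((y → not x) ∧ y) = min(0, 0.52) = 0
(((not y → z) → x) ∨ ((y → not x) ∧ y)) = max(0.66, 0) = 0.66
(y ∨ y) = max(0.52, 0.52) = 0.52
(y ∧ (y ∨ y)) = min(0.52, 0.52) = 0.52
not (y ∧ (y ∨ y)): Gödel ¬ of 0.52 = 0 (operand ≠ 0)
not not (y ∧ (y ∨ y)): Gödel ¬ of 0 = 1 (operand is 0)
((((not y → z) → x) ∨ ((y → not x) ∧ y)) ∨ not not (y ∧ (y ∨ y))) = max(0.66, 1) = 1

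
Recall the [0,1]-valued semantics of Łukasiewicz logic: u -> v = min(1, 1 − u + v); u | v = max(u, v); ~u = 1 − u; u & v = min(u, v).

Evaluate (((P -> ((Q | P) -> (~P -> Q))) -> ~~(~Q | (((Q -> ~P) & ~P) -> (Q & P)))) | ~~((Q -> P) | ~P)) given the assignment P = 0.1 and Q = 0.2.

0.90

(Q | P) = max(0.2, 0.1) = 0.2
~P: Łukasiewicz ¬ gives 1 − 0.1 = 0.9
(~P -> Q): min(1, 1 − 0.9 + 0.2) = 0.3
((Q | P) -> (~P -> Q)): min(1, 1 − 0.2 + 0.3) = 1
(P -> ((Q | P) -> (~P -> Q))): min(1, 1 − 0.1 + 1) = 1
~Q: Łukasiewicz ¬ gives 1 − 0.2 = 0.8
~P: Łukasiewicz ¬ gives 1 − 0.1 = 0.9
(Q -> ~P): min(1, 1 − 0.2 + 0.9) = 1
~P: Łukasiewicz ¬ gives 1 − 0.1 = 0.9
((Q -> ~P) & ~P) = min(1, 0.9) = 0.9
(Q & P) = min(0.2, 0.1) = 0.1
(((Q -> ~P) & ~P) -> (Q & P)): min(1, 1 − 0.9 + 0.1) = 0.2
(~Q | (((Q -> ~P) & ~P) -> (Q & P))) = max(0.8, 0.2) = 0.8
~(~Q | (((Q -> ~P) & ~P) -> (Q & P))): Łukasiewicz ¬ gives 1 − 0.8 = 0.2
~~(~Q | (((Q -> ~P) & ~P) -> (Q & P))): Łukasiewicz ¬ gives 1 − 0.2 = 0.8
((P -> ((Q | P) -> (~P -> Q))) -> ~~(~Q | (((Q -> ~P) & ~P) -> (Q & P)))): min(1, 1 − 1 + 0.8) = 0.8
(Q -> P): min(1, 1 − 0.2 + 0.1) = 0.9
~P: Łukasiewicz ¬ gives 1 − 0.1 = 0.9
((Q -> P) | ~P) = max(0.9, 0.9) = 0.9
~((Q -> P) | ~P): Łukasiewicz ¬ gives 1 − 0.9 = 0.1
~~((Q -> P) | ~P): Łukasiewicz ¬ gives 1 − 0.1 = 0.9
(((P -> ((Q | P) -> (~P -> Q))) -> ~~(~Q | (((Q -> ~P) & ~P) -> (Q & P)))) | ~~((Q -> P) | ~P)) = max(0.8, 0.9) = 0.9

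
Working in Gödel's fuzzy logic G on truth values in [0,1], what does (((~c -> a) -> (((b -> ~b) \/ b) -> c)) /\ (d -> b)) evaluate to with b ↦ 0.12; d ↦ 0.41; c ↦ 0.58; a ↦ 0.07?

0.12

~c: Gödel ¬ of 0.58 = 0 (operand ≠ 0)
(~c -> a): 0 ≤ 0.07, so result = 1
~b: Gödel ¬ of 0.12 = 0 (operand ≠ 0)
(b -> ~b): 0.12 > 0, so result = 0
((b -> ~b) \/ b) = max(0, 0.12) = 0.12
(((b -> ~b) \/ b) -> c): 0.12 ≤ 0.58, so result = 1
((~c -> a) -> (((b -> ~b) \/ b) -> c)): 1 ≤ 1, so result = 1
(d -> b): 0.41 > 0.12, so result = 0.12
(((~c -> a) -> (((b -> ~b) \/ b) -> c)) /\ (d -> b)) = min(1, 0.12) = 0.12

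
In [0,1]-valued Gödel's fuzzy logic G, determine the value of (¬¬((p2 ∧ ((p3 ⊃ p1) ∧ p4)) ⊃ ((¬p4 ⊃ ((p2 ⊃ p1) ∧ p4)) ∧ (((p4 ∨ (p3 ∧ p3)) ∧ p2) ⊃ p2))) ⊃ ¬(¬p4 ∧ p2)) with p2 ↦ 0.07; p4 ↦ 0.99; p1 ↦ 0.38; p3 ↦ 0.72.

(p3 ⊃ p1): 0.72 > 0.38, so result = 0.38
((p3 ⊃ p1) ∧ p4) = min(0.38, 0.99) = 0.38
(p2 ∧ ((p3 ⊃ p1) ∧ p4)) = min(0.07, 0.38) = 0.07
¬p4: Gödel ¬ of 0.99 = 0 (operand ≠ 0)
(p2 ⊃ p1): 0.07 ≤ 0.38, so result = 1
((p2 ⊃ p1) ∧ p4) = min(1, 0.99) = 0.99
(¬p4 ⊃ ((p2 ⊃ p1) ∧ p4)): 0 ≤ 0.99, so result = 1
(p3 ∧ p3) = min(0.72, 0.72) = 0.72
(p4 ∨ (p3 ∧ p3)) = max(0.99, 0.72) = 0.99
((p4 ∨ (p3 ∧ p3)) ∧ p2) = min(0.99, 0.07) = 0.07
(((p4 ∨ (p3 ∧ p3)) ∧ p2) ⊃ p2): 0.07 ≤ 0.07, so result = 1
((¬p4 ⊃ ((p2 ⊃ p1) ∧ p4)) ∧ (((p4 ∨ (p3 ∧ p3)) ∧ p2) ⊃ p2)) = min(1, 1) = 1
((p2 ∧ ((p3 ⊃ p1) ∧ p4)) ⊃ ((¬p4 ⊃ ((p2 ⊃ p1) ∧ p4)) ∧ (((p4 ∨ (p3 ∧ p3)) ∧ p2) ⊃ p2))): 0.07 ≤ 1, so result = 1
¬((p2 ∧ ((p3 ⊃ p1) ∧ p4)) ⊃ ((¬p4 ⊃ ((p2 ⊃ p1) ∧ p4)) ∧ (((p4 ∨ (p3 ∧ p3)) ∧ p2) ⊃ p2))): Gödel ¬ of 1 = 0 (operand ≠ 0)
¬¬((p2 ∧ ((p3 ⊃ p1) ∧ p4)) ⊃ ((¬p4 ⊃ ((p2 ⊃ p1) ∧ p4)) ∧ (((p4 ∨ (p3 ∧ p3)) ∧ p2) ⊃ p2))): Gödel ¬ of 0 = 1 (operand is 0)
¬p4: Gödel ¬ of 0.99 = 0 (operand ≠ 0)
(¬p4 ∧ p2) = min(0, 0.07) = 0
¬(¬p4 ∧ p2): Gödel ¬ of 0 = 1 (operand is 0)
(¬¬((p2 ∧ ((p3 ⊃ p1) ∧ p4)) ⊃ ((¬p4 ⊃ ((p2 ⊃ p1) ∧ p4)) ∧ (((p4 ∨ (p3 ∧ p3)) ∧ p2) ⊃ p2))) ⊃ ¬(¬p4 ∧ p2)): 1 ≤ 1, so result = 1

1.00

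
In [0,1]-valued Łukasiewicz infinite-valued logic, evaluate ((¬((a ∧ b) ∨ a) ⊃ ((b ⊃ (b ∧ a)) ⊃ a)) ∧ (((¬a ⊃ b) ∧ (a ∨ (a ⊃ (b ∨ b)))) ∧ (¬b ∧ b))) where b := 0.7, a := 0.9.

0.30

(a ∧ b) = min(0.9, 0.7) = 0.7
((a ∧ b) ∨ a) = max(0.7, 0.9) = 0.9
¬((a ∧ b) ∨ a): Łukasiewicz ¬ gives 1 − 0.9 = 0.1
(b ∧ a) = min(0.7, 0.9) = 0.7
(b ⊃ (b ∧ a)): min(1, 1 − 0.7 + 0.7) = 1
((b ⊃ (b ∧ a)) ⊃ a): min(1, 1 − 1 + 0.9) = 0.9
(¬((a ∧ b) ∨ a) ⊃ ((b ⊃ (b ∧ a)) ⊃ a)): min(1, 1 − 0.1 + 0.9) = 1
¬a: Łukasiewicz ¬ gives 1 − 0.9 = 0.1
(¬a ⊃ b): min(1, 1 − 0.1 + 0.7) = 1
(b ∨ b) = max(0.7, 0.7) = 0.7
(a ⊃ (b ∨ b)): min(1, 1 − 0.9 + 0.7) = 0.8
(a ∨ (a ⊃ (b ∨ b))) = max(0.9, 0.8) = 0.9
((¬a ⊃ b) ∧ (a ∨ (a ⊃ (b ∨ b)))) = min(1, 0.9) = 0.9
¬b: Łukasiewicz ¬ gives 1 − 0.7 = 0.3
(¬b ∧ b) = min(0.3, 0.7) = 0.3
(((¬a ⊃ b) ∧ (a ∨ (a ⊃ (b ∨ b)))) ∧ (¬b ∧ b)) = min(0.9, 0.3) = 0.3
((¬((a ∧ b) ∨ a) ⊃ ((b ⊃ (b ∧ a)) ⊃ a)) ∧ (((¬a ⊃ b) ∧ (a ∨ (a ⊃ (b ∨ b)))) ∧ (¬b ∧ b))) = min(1, 0.3) = 0.3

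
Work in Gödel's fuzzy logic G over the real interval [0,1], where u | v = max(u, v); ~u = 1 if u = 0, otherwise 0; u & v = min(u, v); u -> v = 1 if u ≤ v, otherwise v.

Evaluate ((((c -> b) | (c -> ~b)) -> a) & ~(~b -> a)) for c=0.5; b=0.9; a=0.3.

(c -> b): 0.5 ≤ 0.9, so result = 1
~b: Gödel ¬ of 0.9 = 0 (operand ≠ 0)
(c -> ~b): 0.5 > 0, so result = 0
((c -> b) | (c -> ~b)) = max(1, 0) = 1
(((c -> b) | (c -> ~b)) -> a): 1 > 0.3, so result = 0.3
~b: Gödel ¬ of 0.9 = 0 (operand ≠ 0)
(~b -> a): 0 ≤ 0.3, so result = 1
~(~b -> a): Gödel ¬ of 1 = 0 (operand ≠ 0)
((((c -> b) | (c -> ~b)) -> a) & ~(~b -> a)) = min(0.3, 0) = 0

0.00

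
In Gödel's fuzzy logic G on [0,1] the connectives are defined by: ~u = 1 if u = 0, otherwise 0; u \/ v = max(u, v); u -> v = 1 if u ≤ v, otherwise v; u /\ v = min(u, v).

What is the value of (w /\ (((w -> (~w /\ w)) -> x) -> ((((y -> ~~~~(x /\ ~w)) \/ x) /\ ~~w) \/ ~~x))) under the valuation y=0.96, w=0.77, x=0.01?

~w: Gödel ¬ of 0.77 = 0 (operand ≠ 0)
(~w /\ w) = min(0, 0.77) = 0
(w -> (~w /\ w)): 0.77 > 0, so result = 0
((w -> (~w /\ w)) -> x): 0 ≤ 0.01, so result = 1
~w: Gödel ¬ of 0.77 = 0 (operand ≠ 0)
(x /\ ~w) = min(0.01, 0) = 0
~(x /\ ~w): Gödel ¬ of 0 = 1 (operand is 0)
~~(x /\ ~w): Gödel ¬ of 1 = 0 (operand ≠ 0)
~~~(x /\ ~w): Gödel ¬ of 0 = 1 (operand is 0)
~~~~(x /\ ~w): Gödel ¬ of 1 = 0 (operand ≠ 0)
(y -> ~~~~(x /\ ~w)): 0.96 > 0, so result = 0
((y -> ~~~~(x /\ ~w)) \/ x) = max(0, 0.01) = 0.01
~w: Gödel ¬ of 0.77 = 0 (operand ≠ 0)
~~w: Gödel ¬ of 0 = 1 (operand is 0)
(((y -> ~~~~(x /\ ~w)) \/ x) /\ ~~w) = min(0.01, 1) = 0.01
~x: Gödel ¬ of 0.01 = 0 (operand ≠ 0)
~~x: Gödel ¬ of 0 = 1 (operand is 0)
((((y -> ~~~~(x /\ ~w)) \/ x) /\ ~~w) \/ ~~x) = max(0.01, 1) = 1
(((w -> (~w /\ w)) -> x) -> ((((y -> ~~~~(x /\ ~w)) \/ x) /\ ~~w) \/ ~~x)): 1 ≤ 1, so result = 1
(w /\ (((w -> (~w /\ w)) -> x) -> ((((y -> ~~~~(x /\ ~w)) \/ x) /\ ~~w) \/ ~~x))) = min(0.77, 1) = 0.77

0.77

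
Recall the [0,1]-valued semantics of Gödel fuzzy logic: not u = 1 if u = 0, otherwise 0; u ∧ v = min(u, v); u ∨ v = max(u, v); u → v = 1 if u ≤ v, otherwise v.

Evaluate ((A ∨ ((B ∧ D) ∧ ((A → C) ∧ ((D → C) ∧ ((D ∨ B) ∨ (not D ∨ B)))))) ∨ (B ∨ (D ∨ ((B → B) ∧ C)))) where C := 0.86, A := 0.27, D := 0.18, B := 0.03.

0.86

(B ∧ D) = min(0.03, 0.18) = 0.03
(A → C): 0.27 ≤ 0.86, so result = 1
(D → C): 0.18 ≤ 0.86, so result = 1
(D ∨ B) = max(0.18, 0.03) = 0.18
not D: Gödel ¬ of 0.18 = 0 (operand ≠ 0)
(not D ∨ B) = max(0, 0.03) = 0.03
((D ∨ B) ∨ (not D ∨ B)) = max(0.18, 0.03) = 0.18
((D → C) ∧ ((D ∨ B) ∨ (not D ∨ B))) = min(1, 0.18) = 0.18
((A → C) ∧ ((D → C) ∧ ((D ∨ B) ∨ (not D ∨ B)))) = min(1, 0.18) = 0.18
((B ∧ D) ∧ ((A → C) ∧ ((D → C) ∧ ((D ∨ B) ∨ (not D ∨ B))))) = min(0.03, 0.18) = 0.03
(A ∨ ((B ∧ D) ∧ ((A → C) ∧ ((D → C) ∧ ((D ∨ B) ∨ (not D ∨ B)))))) = max(0.27, 0.03) = 0.27
(B → B): 0.03 ≤ 0.03, so result = 1
((B → B) ∧ C) = min(1, 0.86) = 0.86
(D ∨ ((B → B) ∧ C)) = max(0.18, 0.86) = 0.86
(B ∨ (D ∨ ((B → B) ∧ C))) = max(0.03, 0.86) = 0.86
((A ∨ ((B ∧ D) ∧ ((A → C) ∧ ((D → C) ∧ ((D ∨ B) ∨ (not D ∨ B)))))) ∨ (B ∨ (D ∨ ((B → B) ∧ C)))) = max(0.27, 0.86) = 0.86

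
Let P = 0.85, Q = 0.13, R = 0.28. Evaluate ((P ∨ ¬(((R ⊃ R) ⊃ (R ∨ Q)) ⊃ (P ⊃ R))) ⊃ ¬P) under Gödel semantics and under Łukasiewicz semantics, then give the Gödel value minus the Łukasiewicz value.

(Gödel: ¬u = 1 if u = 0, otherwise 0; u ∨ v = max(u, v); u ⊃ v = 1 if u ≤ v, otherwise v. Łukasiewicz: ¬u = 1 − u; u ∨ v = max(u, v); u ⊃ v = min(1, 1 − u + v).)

-0.30

Gödel evaluation:
  (R ⊃ R): 0.28 ≤ 0.28, so result = 1
  (R ∨ Q) = max(0.28, 0.13) = 0.28
  ((R ⊃ R) ⊃ (R ∨ Q)): 1 > 0.28, so result = 0.28
  (P ⊃ R): 0.85 > 0.28, so result = 0.28
  (((R ⊃ R) ⊃ (R ∨ Q)) ⊃ (P ⊃ R)): 0.28 ≤ 0.28, so result = 1
  ¬(((R ⊃ R) ⊃ (R ∨ Q)) ⊃ (P ⊃ R)): Gödel ¬ of 1 = 0 (operand ≠ 0)
  (P ∨ ¬(((R ⊃ R) ⊃ (R ∨ Q)) ⊃ (P ⊃ R))) = max(0.85, 0) = 0.85
  ¬P: Gödel ¬ of 0.85 = 0 (operand ≠ 0)
  ((P ∨ ¬(((R ⊃ R) ⊃ (R ∨ Q)) ⊃ (P ⊃ R))) ⊃ ¬P): 0.85 > 0, so result = 0
  Gödel value = 0
Łukasiewicz evaluation:
  (R ⊃ R): min(1, 1 − 0.28 + 0.28) = 1
  (R ∨ Q) = max(0.28, 0.13) = 0.28
  ((R ⊃ R) ⊃ (R ∨ Q)): min(1, 1 − 1 + 0.28) = 0.28
  (P ⊃ R): min(1, 1 − 0.85 + 0.28) = 0.43
  (((R ⊃ R) ⊃ (R ∨ Q)) ⊃ (P ⊃ R)): min(1, 1 − 0.28 + 0.43) = 1
  ¬(((R ⊃ R) ⊃ (R ∨ Q)) ⊃ (P ⊃ R)): Łukasiewicz ¬ gives 1 − 1 = 0
  (P ∨ ¬(((R ⊃ R) ⊃ (R ∨ Q)) ⊃ (P ⊃ R))) = max(0.85, 0) = 0.85
  ¬P: Łukasiewicz ¬ gives 1 − 0.85 = 0.15
  ((P ∨ ¬(((R ⊃ R) ⊃ (R ∨ Q)) ⊃ (P ⊃ R))) ⊃ ¬P): min(1, 1 − 0.85 + 0.15) = 0.3
  Łukasiewicz value = 0.3
Difference: 0 − 0.3 = -0.30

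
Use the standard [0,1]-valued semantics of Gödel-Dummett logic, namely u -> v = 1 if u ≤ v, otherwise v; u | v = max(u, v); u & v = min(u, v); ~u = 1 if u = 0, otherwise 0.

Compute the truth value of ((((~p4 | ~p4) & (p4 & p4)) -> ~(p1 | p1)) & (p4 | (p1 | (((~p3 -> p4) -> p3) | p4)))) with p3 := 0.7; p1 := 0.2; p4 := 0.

0.70

~p4: Gödel ¬ of 0 = 1 (operand is 0)
~p4: Gödel ¬ of 0 = 1 (operand is 0)
(~p4 | ~p4) = max(1, 1) = 1
(p4 & p4) = min(0, 0) = 0
((~p4 | ~p4) & (p4 & p4)) = min(1, 0) = 0
(p1 | p1) = max(0.2, 0.2) = 0.2
~(p1 | p1): Gödel ¬ of 0.2 = 0 (operand ≠ 0)
(((~p4 | ~p4) & (p4 & p4)) -> ~(p1 | p1)): 0 ≤ 0, so result = 1
~p3: Gödel ¬ of 0.7 = 0 (operand ≠ 0)
(~p3 -> p4): 0 ≤ 0, so result = 1
((~p3 -> p4) -> p3): 1 > 0.7, so result = 0.7
(((~p3 -> p4) -> p3) | p4) = max(0.7, 0) = 0.7
(p1 | (((~p3 -> p4) -> p3) | p4)) = max(0.2, 0.7) = 0.7
(p4 | (p1 | (((~p3 -> p4) -> p3) | p4))) = max(0, 0.7) = 0.7
((((~p4 | ~p4) & (p4 & p4)) -> ~(p1 | p1)) & (p4 | (p1 | (((~p3 -> p4) -> p3) | p4)))) = min(1, 0.7) = 0.7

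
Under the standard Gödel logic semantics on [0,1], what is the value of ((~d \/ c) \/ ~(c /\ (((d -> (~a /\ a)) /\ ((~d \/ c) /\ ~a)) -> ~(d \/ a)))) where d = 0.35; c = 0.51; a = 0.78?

~d: Gödel ¬ of 0.35 = 0 (operand ≠ 0)
(~d \/ c) = max(0, 0.51) = 0.51
~a: Gödel ¬ of 0.78 = 0 (operand ≠ 0)
(~a /\ a) = min(0, 0.78) = 0
(d -> (~a /\ a)): 0.35 > 0, so result = 0
~d: Gödel ¬ of 0.35 = 0 (operand ≠ 0)
(~d \/ c) = max(0, 0.51) = 0.51
~a: Gödel ¬ of 0.78 = 0 (operand ≠ 0)
((~d \/ c) /\ ~a) = min(0.51, 0) = 0
((d -> (~a /\ a)) /\ ((~d \/ c) /\ ~a)) = min(0, 0) = 0
(d \/ a) = max(0.35, 0.78) = 0.78
~(d \/ a): Gödel ¬ of 0.78 = 0 (operand ≠ 0)
(((d -> (~a /\ a)) /\ ((~d \/ c) /\ ~a)) -> ~(d \/ a)): 0 ≤ 0, so result = 1
(c /\ (((d -> (~a /\ a)) /\ ((~d \/ c) /\ ~a)) -> ~(d \/ a))) = min(0.51, 1) = 0.51
~(c /\ (((d -> (~a /\ a)) /\ ((~d \/ c) /\ ~a)) -> ~(d \/ a))): Gödel ¬ of 0.51 = 0 (operand ≠ 0)
((~d \/ c) \/ ~(c /\ (((d -> (~a /\ a)) /\ ((~d \/ c) /\ ~a)) -> ~(d \/ a)))) = max(0.51, 0) = 0.51

0.51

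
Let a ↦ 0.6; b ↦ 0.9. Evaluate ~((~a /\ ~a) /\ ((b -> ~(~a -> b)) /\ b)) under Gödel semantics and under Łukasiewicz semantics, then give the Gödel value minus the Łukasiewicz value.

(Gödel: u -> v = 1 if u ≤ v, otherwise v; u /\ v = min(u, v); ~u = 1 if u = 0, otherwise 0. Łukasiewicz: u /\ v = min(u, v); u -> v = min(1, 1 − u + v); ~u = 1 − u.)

Gödel evaluation:
  ~a: Gödel ¬ of 0.6 = 0 (operand ≠ 0)
  ~a: Gödel ¬ of 0.6 = 0 (operand ≠ 0)
  (~a /\ ~a) = min(0, 0) = 0
  ~a: Gödel ¬ of 0.6 = 0 (operand ≠ 0)
  (~a -> b): 0 ≤ 0.9, so result = 1
  ~(~a -> b): Gödel ¬ of 1 = 0 (operand ≠ 0)
  (b -> ~(~a -> b)): 0.9 > 0, so result = 0
  ((b -> ~(~a -> b)) /\ b) = min(0, 0.9) = 0
  ((~a /\ ~a) /\ ((b -> ~(~a -> b)) /\ b)) = min(0, 0) = 0
  ~((~a /\ ~a) /\ ((b -> ~(~a -> b)) /\ b)): Gödel ¬ of 0 = 1 (operand is 0)
  Gödel value = 1
Łukasiewicz evaluation:
  ~a: Łukasiewicz ¬ gives 1 − 0.6 = 0.4
  ~a: Łukasiewicz ¬ gives 1 − 0.6 = 0.4
  (~a /\ ~a) = min(0.4, 0.4) = 0.4
  ~a: Łukasiewicz ¬ gives 1 − 0.6 = 0.4
  (~a -> b): min(1, 1 − 0.4 + 0.9) = 1
  ~(~a -> b): Łukasiewicz ¬ gives 1 − 1 = 0
  (b -> ~(~a -> b)): min(1, 1 − 0.9 + 0) = 0.1
  ((b -> ~(~a -> b)) /\ b) = min(0.1, 0.9) = 0.1
  ((~a /\ ~a) /\ ((b -> ~(~a -> b)) /\ b)) = min(0.4, 0.1) = 0.1
  ~((~a /\ ~a) /\ ((b -> ~(~a -> b)) /\ b)): Łukasiewicz ¬ gives 1 − 0.1 = 0.9
  Łukasiewicz value = 0.9
Difference: 1 − 0.9 = 0.10

0.10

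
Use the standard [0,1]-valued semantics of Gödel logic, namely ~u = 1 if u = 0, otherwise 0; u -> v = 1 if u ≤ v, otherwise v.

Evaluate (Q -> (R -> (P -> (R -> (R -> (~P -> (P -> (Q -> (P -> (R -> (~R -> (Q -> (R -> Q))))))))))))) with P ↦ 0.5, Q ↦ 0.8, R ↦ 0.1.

1.00

~P: Gödel ¬ of 0.5 = 0 (operand ≠ 0)
~R: Gödel ¬ of 0.1 = 0 (operand ≠ 0)
(R -> Q): 0.1 ≤ 0.8, so result = 1
(Q -> (R -> Q)): 0.8 ≤ 1, so result = 1
(~R -> (Q -> (R -> Q))): 0 ≤ 1, so result = 1
(R -> (~R -> (Q -> (R -> Q)))): 0.1 ≤ 1, so result = 1
(P -> (R -> (~R -> (Q -> (R -> Q))))): 0.5 ≤ 1, so result = 1
(Q -> (P -> (R -> (~R -> (Q -> (R -> Q)))))): 0.8 ≤ 1, so result = 1
(P -> (Q -> (P -> (R -> (~R -> (Q -> (R -> Q))))))): 0.5 ≤ 1, so result = 1
(~P -> (P -> (Q -> (P -> (R -> (~R -> (Q -> (R -> Q)))))))): 0 ≤ 1, so result = 1
(R -> (~P -> (P -> (Q -> (P -> (R -> (~R -> (Q -> (R -> Q))))))))): 0.1 ≤ 1, so result = 1
(R -> (R -> (~P -> (P -> (Q -> (P -> (R -> (~R -> (Q -> (R -> Q)))))))))): 0.1 ≤ 1, so result = 1
(P -> (R -> (R -> (~P -> (P -> (Q -> (P -> (R -> (~R -> (Q -> (R -> Q))))))))))): 0.5 ≤ 1, so result = 1
(R -> (P -> (R -> (R -> (~P -> (P -> (Q -> (P -> (R -> (~R -> (Q -> (R -> Q)))))))))))): 0.1 ≤ 1, so result = 1
(Q -> (R -> (P -> (R -> (R -> (~P -> (P -> (Q -> (P -> (R -> (~R -> (Q -> (R -> Q))))))))))))): 0.8 ≤ 1, so result = 1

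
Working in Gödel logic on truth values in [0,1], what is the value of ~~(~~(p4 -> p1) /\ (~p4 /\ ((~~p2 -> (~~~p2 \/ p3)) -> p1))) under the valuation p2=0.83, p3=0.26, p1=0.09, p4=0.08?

0.00

(p4 -> p1): 0.08 ≤ 0.09, so result = 1
~(p4 -> p1): Gödel ¬ of 1 = 0 (operand ≠ 0)
~~(p4 -> p1): Gödel ¬ of 0 = 1 (operand is 0)
~p4: Gödel ¬ of 0.08 = 0 (operand ≠ 0)
~p2: Gödel ¬ of 0.83 = 0 (operand ≠ 0)
~~p2: Gödel ¬ of 0 = 1 (operand is 0)
~p2: Gödel ¬ of 0.83 = 0 (operand ≠ 0)
~~p2: Gödel ¬ of 0 = 1 (operand is 0)
~~~p2: Gödel ¬ of 1 = 0 (operand ≠ 0)
(~~~p2 \/ p3) = max(0, 0.26) = 0.26
(~~p2 -> (~~~p2 \/ p3)): 1 > 0.26, so result = 0.26
((~~p2 -> (~~~p2 \/ p3)) -> p1): 0.26 > 0.09, so result = 0.09
(~p4 /\ ((~~p2 -> (~~~p2 \/ p3)) -> p1)) = min(0, 0.09) = 0
(~~(p4 -> p1) /\ (~p4 /\ ((~~p2 -> (~~~p2 \/ p3)) -> p1))) = min(1, 0) = 0
~(~~(p4 -> p1) /\ (~p4 /\ ((~~p2 -> (~~~p2 \/ p3)) -> p1))): Gödel ¬ of 0 = 1 (operand is 0)
~~(~~(p4 -> p1) /\ (~p4 /\ ((~~p2 -> (~~~p2 \/ p3)) -> p1))): Gödel ¬ of 1 = 0 (operand ≠ 0)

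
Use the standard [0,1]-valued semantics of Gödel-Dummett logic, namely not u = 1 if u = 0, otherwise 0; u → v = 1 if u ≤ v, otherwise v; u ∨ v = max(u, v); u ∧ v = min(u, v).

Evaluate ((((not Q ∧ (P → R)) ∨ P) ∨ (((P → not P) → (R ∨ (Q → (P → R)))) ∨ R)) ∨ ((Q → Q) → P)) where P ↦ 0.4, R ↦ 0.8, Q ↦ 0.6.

not Q: Gödel ¬ of 0.6 = 0 (operand ≠ 0)
(P → R): 0.4 ≤ 0.8, so result = 1
(not Q ∧ (P → R)) = min(0, 1) = 0
((not Q ∧ (P → R)) ∨ P) = max(0, 0.4) = 0.4
not P: Gödel ¬ of 0.4 = 0 (operand ≠ 0)
(P → not P): 0.4 > 0, so result = 0
(P → R): 0.4 ≤ 0.8, so result = 1
(Q → (P → R)): 0.6 ≤ 1, so result = 1
(R ∨ (Q → (P → R))) = max(0.8, 1) = 1
((P → not P) → (R ∨ (Q → (P → R)))): 0 ≤ 1, so result = 1
(((P → not P) → (R ∨ (Q → (P → R)))) ∨ R) = max(1, 0.8) = 1
(((not Q ∧ (P → R)) ∨ P) ∨ (((P → not P) → (R ∨ (Q → (P → R)))) ∨ R)) = max(0.4, 1) = 1
(Q → Q): 0.6 ≤ 0.6, so result = 1
((Q → Q) → P): 1 > 0.4, so result = 0.4
((((not Q ∧ (P → R)) ∨ P) ∨ (((P → not P) → (R ∨ (Q → (P → R)))) ∨ R)) ∨ ((Q → Q) → P)) = max(1, 0.4) = 1

1.00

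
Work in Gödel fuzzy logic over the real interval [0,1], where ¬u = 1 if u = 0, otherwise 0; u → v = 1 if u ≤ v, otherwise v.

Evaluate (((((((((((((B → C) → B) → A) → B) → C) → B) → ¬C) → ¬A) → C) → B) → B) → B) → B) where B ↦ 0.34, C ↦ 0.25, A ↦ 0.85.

(B → C): 0.34 > 0.25, so result = 0.25
((B → C) → B): 0.25 ≤ 0.34, so result = 1
(((B → C) → B) → A): 1 > 0.85, so result = 0.85
((((B → C) → B) → A) → B): 0.85 > 0.34, so result = 0.34
(((((B → C) → B) → A) → B) → C): 0.34 > 0.25, so result = 0.25
((((((B → C) → B) → A) → B) → C) → B): 0.25 ≤ 0.34, so result = 1
¬C: Gödel ¬ of 0.25 = 0 (operand ≠ 0)
(((((((B → C) → B) → A) → B) → C) → B) → ¬C): 1 > 0, so result = 0
¬A: Gödel ¬ of 0.85 = 0 (operand ≠ 0)
((((((((B → C) → B) → A) → B) → C) → B) → ¬C) → ¬A): 0 ≤ 0, so result = 1
(((((((((B → C) → B) → A) → B) → C) → B) → ¬C) → ¬A) → C): 1 > 0.25, so result = 0.25
((((((((((B → C) → B) → A) → B) → C) → B) → ¬C) → ¬A) → C) → B): 0.25 ≤ 0.34, so result = 1
(((((((((((B → C) → B) → A) → B) → C) → B) → ¬C) → ¬A) → C) → B) → B): 1 > 0.34, so result = 0.34
((((((((((((B → C) → B) → A) → B) → C) → B) → ¬C) → ¬A) → C) → B) → B) → B): 0.34 ≤ 0.34, so result = 1
(((((((((((((B → C) → B) → A) → B) → C) → B) → ¬C) → ¬A) → C) → B) → B) → B) → B): 1 > 0.34, so result = 0.34

0.34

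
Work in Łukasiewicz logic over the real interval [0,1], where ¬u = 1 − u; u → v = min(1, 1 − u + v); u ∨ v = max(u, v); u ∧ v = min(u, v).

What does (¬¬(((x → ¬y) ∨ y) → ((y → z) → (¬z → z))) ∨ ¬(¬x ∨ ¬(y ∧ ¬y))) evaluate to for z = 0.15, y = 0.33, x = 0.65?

¬y: Łukasiewicz ¬ gives 1 − 0.33 = 0.67
(x → ¬y): min(1, 1 − 0.65 + 0.67) = 1
((x → ¬y) ∨ y) = max(1, 0.33) = 1
(y → z): min(1, 1 − 0.33 + 0.15) = 0.82
¬z: Łukasiewicz ¬ gives 1 − 0.15 = 0.85
(¬z → z): min(1, 1 − 0.85 + 0.15) = 0.3
((y → z) → (¬z → z)): min(1, 1 − 0.82 + 0.3) = 0.48
(((x → ¬y) ∨ y) → ((y → z) → (¬z → z))): min(1, 1 − 1 + 0.48) = 0.48
¬(((x → ¬y) ∨ y) → ((y → z) → (¬z → z))): Łukasiewicz ¬ gives 1 − 0.48 = 0.52
¬¬(((x → ¬y) ∨ y) → ((y → z) → (¬z → z))): Łukasiewicz ¬ gives 1 − 0.52 = 0.48
¬x: Łukasiewicz ¬ gives 1 − 0.65 = 0.35
¬y: Łukasiewicz ¬ gives 1 − 0.33 = 0.67
(y ∧ ¬y) = min(0.33, 0.67) = 0.33
¬(y ∧ ¬y): Łukasiewicz ¬ gives 1 − 0.33 = 0.67
(¬x ∨ ¬(y ∧ ¬y)) = max(0.35, 0.67) = 0.67
¬(¬x ∨ ¬(y ∧ ¬y)): Łukasiewicz ¬ gives 1 − 0.67 = 0.33
(¬¬(((x → ¬y) ∨ y) → ((y → z) → (¬z → z))) ∨ ¬(¬x ∨ ¬(y ∧ ¬y))) = max(0.48, 0.33) = 0.48

0.48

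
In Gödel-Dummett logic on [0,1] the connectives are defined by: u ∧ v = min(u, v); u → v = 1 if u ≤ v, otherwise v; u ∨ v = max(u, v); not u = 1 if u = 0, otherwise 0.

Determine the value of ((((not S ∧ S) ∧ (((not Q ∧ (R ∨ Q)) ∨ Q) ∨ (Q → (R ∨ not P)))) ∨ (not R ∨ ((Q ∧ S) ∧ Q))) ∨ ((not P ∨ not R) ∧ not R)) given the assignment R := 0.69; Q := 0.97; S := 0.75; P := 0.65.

not S: Gödel ¬ of 0.75 = 0 (operand ≠ 0)
(not S ∧ S) = min(0, 0.75) = 0
not Q: Gödel ¬ of 0.97 = 0 (operand ≠ 0)
(R ∨ Q) = max(0.69, 0.97) = 0.97
(not Q ∧ (R ∨ Q)) = min(0, 0.97) = 0
((not Q ∧ (R ∨ Q)) ∨ Q) = max(0, 0.97) = 0.97
not P: Gödel ¬ of 0.65 = 0 (operand ≠ 0)
(R ∨ not P) = max(0.69, 0) = 0.69
(Q → (R ∨ not P)): 0.97 > 0.69, so result = 0.69
(((not Q ∧ (R ∨ Q)) ∨ Q) ∨ (Q → (R ∨ not P))) = max(0.97, 0.69) = 0.97
((not S ∧ S) ∧ (((not Q ∧ (R ∨ Q)) ∨ Q) ∨ (Q → (R ∨ not P)))) = min(0, 0.97) = 0
not R: Gödel ¬ of 0.69 = 0 (operand ≠ 0)
(Q ∧ S) = min(0.97, 0.75) = 0.75
((Q ∧ S) ∧ Q) = min(0.75, 0.97) = 0.75
(not R ∨ ((Q ∧ S) ∧ Q)) = max(0, 0.75) = 0.75
(((not S ∧ S) ∧ (((not Q ∧ (R ∨ Q)) ∨ Q) ∨ (Q → (R ∨ not P)))) ∨ (not R ∨ ((Q ∧ S) ∧ Q))) = max(0, 0.75) = 0.75
not P: Gödel ¬ of 0.65 = 0 (operand ≠ 0)
not R: Gödel ¬ of 0.69 = 0 (operand ≠ 0)
(not P ∨ not R) = max(0, 0) = 0
not R: Gödel ¬ of 0.69 = 0 (operand ≠ 0)
((not P ∨ not R) ∧ not R) = min(0, 0) = 0
((((not S ∧ S) ∧ (((not Q ∧ (R ∨ Q)) ∨ Q) ∨ (Q → (R ∨ not P)))) ∨ (not R ∨ ((Q ∧ S) ∧ Q))) ∨ ((not P ∨ not R) ∧ not R)) = max(0.75, 0) = 0.75

0.75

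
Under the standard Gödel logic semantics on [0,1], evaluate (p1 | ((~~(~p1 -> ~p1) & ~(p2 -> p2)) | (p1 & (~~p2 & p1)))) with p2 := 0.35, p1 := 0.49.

0.49

~p1: Gödel ¬ of 0.49 = 0 (operand ≠ 0)
~p1: Gödel ¬ of 0.49 = 0 (operand ≠ 0)
(~p1 -> ~p1): 0 ≤ 0, so result = 1
~(~p1 -> ~p1): Gödel ¬ of 1 = 0 (operand ≠ 0)
~~(~p1 -> ~p1): Gödel ¬ of 0 = 1 (operand is 0)
(p2 -> p2): 0.35 ≤ 0.35, so result = 1
~(p2 -> p2): Gödel ¬ of 1 = 0 (operand ≠ 0)
(~~(~p1 -> ~p1) & ~(p2 -> p2)) = min(1, 0) = 0
~p2: Gödel ¬ of 0.35 = 0 (operand ≠ 0)
~~p2: Gödel ¬ of 0 = 1 (operand is 0)
(~~p2 & p1) = min(1, 0.49) = 0.49
(p1 & (~~p2 & p1)) = min(0.49, 0.49) = 0.49
((~~(~p1 -> ~p1) & ~(p2 -> p2)) | (p1 & (~~p2 & p1))) = max(0, 0.49) = 0.49
(p1 | ((~~(~p1 -> ~p1) & ~(p2 -> p2)) | (p1 & (~~p2 & p1)))) = max(0.49, 0.49) = 0.49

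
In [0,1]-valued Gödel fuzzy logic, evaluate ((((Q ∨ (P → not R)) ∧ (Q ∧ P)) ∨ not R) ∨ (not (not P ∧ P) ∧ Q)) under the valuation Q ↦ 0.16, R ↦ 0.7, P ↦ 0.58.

not R: Gödel ¬ of 0.7 = 0 (operand ≠ 0)
(P → not R): 0.58 > 0, so result = 0
(Q ∨ (P → not R)) = max(0.16, 0) = 0.16
(Q ∧ P) = min(0.16, 0.58) = 0.16
((Q ∨ (P → not R)) ∧ (Q ∧ P)) = min(0.16, 0.16) = 0.16
not R: Gödel ¬ of 0.7 = 0 (operand ≠ 0)
(((Q ∨ (P → not R)) ∧ (Q ∧ P)) ∨ not R) = max(0.16, 0) = 0.16
not P: Gödel ¬ of 0.58 = 0 (operand ≠ 0)
(not P ∧ P) = min(0, 0.58) = 0
not (not P ∧ P): Gödel ¬ of 0 = 1 (operand is 0)
(not (not P ∧ P) ∧ Q) = min(1, 0.16) = 0.16
((((Q ∨ (P → not R)) ∧ (Q ∧ P)) ∨ not R) ∨ (not (not P ∧ P) ∧ Q)) = max(0.16, 0.16) = 0.16

0.16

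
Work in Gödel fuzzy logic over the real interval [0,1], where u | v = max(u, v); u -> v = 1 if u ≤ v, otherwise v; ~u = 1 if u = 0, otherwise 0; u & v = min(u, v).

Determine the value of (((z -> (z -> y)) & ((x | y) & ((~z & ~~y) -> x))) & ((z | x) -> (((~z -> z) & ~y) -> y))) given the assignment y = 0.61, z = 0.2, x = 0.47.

(z -> y): 0.2 ≤ 0.61, so result = 1
(z -> (z -> y)): 0.2 ≤ 1, so result = 1
(x | y) = max(0.47, 0.61) = 0.61
~z: Gödel ¬ of 0.2 = 0 (operand ≠ 0)
~y: Gödel ¬ of 0.61 = 0 (operand ≠ 0)
~~y: Gödel ¬ of 0 = 1 (operand is 0)
(~z & ~~y) = min(0, 1) = 0
((~z & ~~y) -> x): 0 ≤ 0.47, so result = 1
((x | y) & ((~z & ~~y) -> x)) = min(0.61, 1) = 0.61
((z -> (z -> y)) & ((x | y) & ((~z & ~~y) -> x))) = min(1, 0.61) = 0.61
(z | x) = max(0.2, 0.47) = 0.47
~z: Gödel ¬ of 0.2 = 0 (operand ≠ 0)
(~z -> z): 0 ≤ 0.2, so result = 1
~y: Gödel ¬ of 0.61 = 0 (operand ≠ 0)
((~z -> z) & ~y) = min(1, 0) = 0
(((~z -> z) & ~y) -> y): 0 ≤ 0.61, so result = 1
((z | x) -> (((~z -> z) & ~y) -> y)): 0.47 ≤ 1, so result = 1
(((z -> (z -> y)) & ((x | y) & ((~z & ~~y) -> x))) & ((z | x) -> (((~z -> z) & ~y) -> y))) = min(0.61, 1) = 0.61

0.61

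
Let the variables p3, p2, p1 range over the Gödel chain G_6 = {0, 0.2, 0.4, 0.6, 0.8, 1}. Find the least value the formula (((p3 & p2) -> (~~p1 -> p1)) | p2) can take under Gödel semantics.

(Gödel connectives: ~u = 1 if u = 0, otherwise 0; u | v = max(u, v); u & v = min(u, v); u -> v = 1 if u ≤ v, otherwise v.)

0.40

The minimum is attained at p3 = 0.4, p2 = 0.4, p1 = 0.2:
  (p3 & p2) = min(0.4, 0.4) = 0.4
  ~p1: Gödel ¬ of 0.2 = 0 (operand ≠ 0)
  ~~p1: Gödel ¬ of 0 = 1 (operand is 0)
  (~~p1 -> p1): 1 > 0.2, so result = 0.2
  ((p3 & p2) -> (~~p1 -> p1)): 0.4 > 0.2, so result = 0.2
  (((p3 & p2) -> (~~p1 -> p1)) | p2) = max(0.2, 0.4) = 0.4
Checking all 216 assignments confirms none give a value below 0.40.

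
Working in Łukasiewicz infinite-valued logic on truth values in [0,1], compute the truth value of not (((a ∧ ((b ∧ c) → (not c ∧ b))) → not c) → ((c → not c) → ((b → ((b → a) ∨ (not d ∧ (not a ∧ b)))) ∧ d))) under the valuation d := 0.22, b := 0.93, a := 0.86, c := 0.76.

(b ∧ c) = min(0.93, 0.76) = 0.76
not c: Łukasiewicz ¬ gives 1 − 0.76 = 0.24
(not c ∧ b) = min(0.24, 0.93) = 0.24
((b ∧ c) → (not c ∧ b)): min(1, 1 − 0.76 + 0.24) = 0.48
(a ∧ ((b ∧ c) → (not c ∧ b))) = min(0.86, 0.48) = 0.48
not c: Łukasiewicz ¬ gives 1 − 0.76 = 0.24
((a ∧ ((b ∧ c) → (not c ∧ b))) → not c): min(1, 1 − 0.48 + 0.24) = 0.76
not c: Łukasiewicz ¬ gives 1 − 0.76 = 0.24
(c → not c): min(1, 1 − 0.76 + 0.24) = 0.48
(b → a): min(1, 1 − 0.93 + 0.86) = 0.93
not d: Łukasiewicz ¬ gives 1 − 0.22 = 0.78
not a: Łukasiewicz ¬ gives 1 − 0.86 = 0.14
(not a ∧ b) = min(0.14, 0.93) = 0.14
(not d ∧ (not a ∧ b)) = min(0.78, 0.14) = 0.14
((b → a) ∨ (not d ∧ (not a ∧ b))) = max(0.93, 0.14) = 0.93
(b → ((b → a) ∨ (not d ∧ (not a ∧ b)))): min(1, 1 − 0.93 + 0.93) = 1
((b → ((b → a) ∨ (not d ∧ (not a ∧ b)))) ∧ d) = min(1, 0.22) = 0.22
((c → not c) → ((b → ((b → a) ∨ (not d ∧ (not a ∧ b)))) ∧ d)): min(1, 1 − 0.48 + 0.22) = 0.74
(((a ∧ ((b ∧ c) → (not c ∧ b))) → not c) → ((c → not c) → ((b → ((b → a) ∨ (not d ∧ (not a ∧ b)))) ∧ d))): min(1, 1 − 0.76 + 0.74) = 0.98
not (((a ∧ ((b ∧ c) → (not c ∧ b))) → not c) → ((c → not c) → ((b → ((b → a) ∨ (not d ∧ (not a ∧ b)))) ∧ d))): Łukasiewicz ¬ gives 1 − 0.98 = 0.02

0.02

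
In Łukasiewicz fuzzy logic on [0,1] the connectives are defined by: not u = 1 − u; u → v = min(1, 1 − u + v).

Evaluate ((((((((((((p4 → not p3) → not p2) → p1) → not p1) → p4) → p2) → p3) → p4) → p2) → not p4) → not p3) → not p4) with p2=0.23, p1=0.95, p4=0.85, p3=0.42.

0.34

not p3: Łukasiewicz ¬ gives 1 − 0.42 = 0.58
(p4 → not p3): min(1, 1 − 0.85 + 0.58) = 0.73
not p2: Łukasiewicz ¬ gives 1 − 0.23 = 0.77
((p4 → not p3) → not p2): min(1, 1 − 0.73 + 0.77) = 1
(((p4 → not p3) → not p2) → p1): min(1, 1 − 1 + 0.95) = 0.95
not p1: Łukasiewicz ¬ gives 1 − 0.95 = 0.05
((((p4 → not p3) → not p2) → p1) → not p1): min(1, 1 − 0.95 + 0.05) = 0.1
(((((p4 → not p3) → not p2) → p1) → not p1) → p4): min(1, 1 − 0.1 + 0.85) = 1
((((((p4 → not p3) → not p2) → p1) → not p1) → p4) → p2): min(1, 1 − 1 + 0.23) = 0.23
(((((((p4 → not p3) → not p2) → p1) → not p1) → p4) → p2) → p3): min(1, 1 − 0.23 + 0.42) = 1
((((((((p4 → not p3) → not p2) → p1) → not p1) → p4) → p2) → p3) → p4): min(1, 1 − 1 + 0.85) = 0.85
(((((((((p4 → not p3) → not p2) → p1) → not p1) → p4) → p2) → p3) → p4) → p2): min(1, 1 − 0.85 + 0.23) = 0.38
not p4: Łukasiewicz ¬ gives 1 − 0.85 = 0.15
((((((((((p4 → not p3) → not p2) → p1) → not p1) → p4) → p2) → p3) → p4) → p2) → not p4): min(1, 1 − 0.38 + 0.15) = 0.77
not p3: Łukasiewicz ¬ gives 1 − 0.42 = 0.58
(((((((((((p4 → not p3) → not p2) → p1) → not p1) → p4) → p2) → p3) → p4) → p2) → not p4) → not p3): min(1, 1 − 0.77 + 0.58) = 0.81
not p4: Łukasiewicz ¬ gives 1 − 0.85 = 0.15
((((((((((((p4 → not p3) → not p2) → p1) → not p1) → p4) → p2) → p3) → p4) → p2) → not p4) → not p3) → not p4): min(1, 1 − 0.81 + 0.15) = 0.34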